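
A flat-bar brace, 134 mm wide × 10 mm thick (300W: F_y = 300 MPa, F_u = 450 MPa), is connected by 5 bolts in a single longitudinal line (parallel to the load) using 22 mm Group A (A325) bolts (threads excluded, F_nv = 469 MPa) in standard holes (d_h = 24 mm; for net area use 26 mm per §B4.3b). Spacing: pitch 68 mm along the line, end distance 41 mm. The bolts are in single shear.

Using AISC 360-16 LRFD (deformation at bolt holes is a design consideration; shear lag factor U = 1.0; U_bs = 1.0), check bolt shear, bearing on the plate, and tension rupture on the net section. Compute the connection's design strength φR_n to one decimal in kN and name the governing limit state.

364.5 kN (net-section rupture governs)

Bolt shear: A_b = π(22)²/4 = 380.13 mm². φR_n = 0.75 × 469 × 380.13 × 5 × 1 = 668.6 kN.
Bearing (10 mm plate, F_u = 450 MPa): end bolts L_c = 41 − 24/2 = 29, R_n = min(1.2×29×10×450, 2.4×22×10×450) = 156.6 kN/bolt; interior L_c = 68 − 24 = 44, R_n = 237.6 kN/bolt. φR_n = 0.75 × (1×156.6 + 4×237.6) = 830.3 kN.
Tension rupture (net): A_n = (134 − 1×26)×10 = 1080 mm² (U = 1.0, A_e = A_n). φR_n = 0.75 × 450 × 1080 = 364.5 kN.
Governing: min(668.6, 830.3, 364.5) = 364.5 kN → net-section rupture.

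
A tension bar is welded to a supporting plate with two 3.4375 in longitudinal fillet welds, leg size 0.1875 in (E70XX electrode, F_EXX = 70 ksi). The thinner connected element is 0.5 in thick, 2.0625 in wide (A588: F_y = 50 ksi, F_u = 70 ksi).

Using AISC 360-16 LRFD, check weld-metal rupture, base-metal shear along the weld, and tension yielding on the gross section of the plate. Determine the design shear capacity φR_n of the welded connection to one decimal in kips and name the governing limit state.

Weld metal: throat = 0.707×0.1875 = 0.13256 in, L = 2×3.4375 = 6.875 in. φR_n = 0.75 × 0.6 × 70 × 0.13256 × 6.875 = 28.7 kips.
Base metal shear (0.5 in plate): yield φR_n = 1.0×0.6×50×0.5×6.875 = 103.1 kips; rupture φR_n = 0.75×0.6×70×0.5×6.875 = 108.3 kips; take 103.1 kips (yield).
Tension yield (gross): A_g = 2.0625×0.5 = 1.0313 in². φR_n = 0.90 × 50 × 1.0313 = 46.4 kips.
Governing: min(28.7, 103.1, 46.4) = 28.7 kips → weld metal.

28.7 kips (weld metal governs)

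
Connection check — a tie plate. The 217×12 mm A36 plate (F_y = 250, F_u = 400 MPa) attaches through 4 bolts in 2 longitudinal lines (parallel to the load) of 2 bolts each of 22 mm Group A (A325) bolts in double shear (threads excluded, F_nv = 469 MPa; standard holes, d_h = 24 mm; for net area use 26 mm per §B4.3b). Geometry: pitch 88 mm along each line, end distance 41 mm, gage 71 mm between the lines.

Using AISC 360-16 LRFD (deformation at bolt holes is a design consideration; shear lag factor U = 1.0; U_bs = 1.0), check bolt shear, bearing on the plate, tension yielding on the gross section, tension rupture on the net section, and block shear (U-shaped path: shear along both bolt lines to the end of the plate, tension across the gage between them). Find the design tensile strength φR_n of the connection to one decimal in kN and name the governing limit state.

510.3 kN (block shear governs)

Bolt shear: A_b = π(22)²/4 = 380.13 mm². φR_n = 0.75 × 469 × 380.13 × 4 × 2 = 1069.7 kN.
Bearing (12 mm plate, F_u = 400 MPa): end bolts L_c = 41 − 24/2 = 29, R_n = min(1.2×29×12×400, 2.4×22×12×400) = 167.04 kN/bolt; interior L_c = 88 − 24 = 64, R_n = 253.44 kN/bolt. φR_n = 0.75 × (2×167.04 + 2×253.44) = 630.7 kN.
Tension yield (gross): A_g = 217×12 = 2604 mm². φR_n = 0.90 × 250 × 2604 = 585.9 kN.
Tension rupture (net): A_n = (217 − 2×26)×12 = 1980 mm² (U = 1.0, A_e = A_n). φR_n = 0.75 × 400 × 1980 = 594.0 kN.
Block shear: shear path 2×[41+1×88] = 2×129 mm, A_gv = 3096, A_nv = 2×(129 − 1.5×26)×12 = 2160 mm²; tension across gage: (71 − 1×26)×12 = 540 mm². R_n = min(0.6×400×2160, 0.6×250×3096) + 1.0×400×540 = min(518.4, 464.4) + 216 = 680.4 kN. φR_n = 0.75 × 680.4 = 510.3 kN.
Governing: min(1069.7, 630.7, 585.9, 594.0, 510.3) = 510.3 kN → block shear.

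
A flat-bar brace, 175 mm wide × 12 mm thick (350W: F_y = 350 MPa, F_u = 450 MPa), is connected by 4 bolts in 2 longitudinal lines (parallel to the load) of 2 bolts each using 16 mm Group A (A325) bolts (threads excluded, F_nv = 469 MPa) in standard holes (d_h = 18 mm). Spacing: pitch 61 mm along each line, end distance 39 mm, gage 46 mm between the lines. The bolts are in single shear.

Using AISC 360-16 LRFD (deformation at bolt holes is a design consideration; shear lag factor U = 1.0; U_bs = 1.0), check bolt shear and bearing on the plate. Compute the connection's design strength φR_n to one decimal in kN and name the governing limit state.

282.9 kN (bolt shear governs)

Bolt shear: A_b = π(16)²/4 = 201.06 mm². φR_n = 0.75 × 469 × 201.06 × 4 × 1 = 282.9 kN.
Bearing (12 mm plate, F_u = 450 MPa): end bolts L_c = 39 − 18/2 = 30, R_n = min(1.2×30×12×450, 2.4×16×12×450) = 194.4 kN/bolt; interior L_c = 61 − 18 = 43, R_n = 207.36 kN/bolt. φR_n = 0.75 × (2×194.4 + 2×207.36) = 602.6 kN.
Governing: min(282.9, 602.6) = 282.9 kN → bolt shear.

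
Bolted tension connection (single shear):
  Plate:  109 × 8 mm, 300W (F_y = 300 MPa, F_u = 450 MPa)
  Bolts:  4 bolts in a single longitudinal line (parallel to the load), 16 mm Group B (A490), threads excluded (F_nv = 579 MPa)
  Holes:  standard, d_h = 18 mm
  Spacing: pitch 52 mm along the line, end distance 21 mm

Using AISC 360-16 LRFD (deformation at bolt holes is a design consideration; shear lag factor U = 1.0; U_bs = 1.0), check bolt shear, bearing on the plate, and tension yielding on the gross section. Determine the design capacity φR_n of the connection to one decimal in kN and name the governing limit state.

Bolt shear: A_b = π(16)²/4 = 201.06 mm². φR_n = 0.75 × 579 × 201.06 × 4 × 1 = 349.2 kN.
Bearing (8 mm plate, F_u = 450 MPa): end bolts L_c = 21 − 18/2 = 12, R_n = min(1.2×12×8×450, 2.4×16×8×450) = 51.84 kN/bolt; interior L_c = 52 − 18 = 34, R_n = 138.24 kN/bolt. φR_n = 0.75 × (1×51.84 + 3×138.24) = 349.9 kN.
Tension yield (gross): A_g = 109×8 = 872 mm². φR_n = 0.90 × 300 × 872 = 235.4 kN.
Governing: min(349.2, 349.9, 235.4) = 235.4 kN → gross-section yield.

235.4 kN (gross-section yield governs)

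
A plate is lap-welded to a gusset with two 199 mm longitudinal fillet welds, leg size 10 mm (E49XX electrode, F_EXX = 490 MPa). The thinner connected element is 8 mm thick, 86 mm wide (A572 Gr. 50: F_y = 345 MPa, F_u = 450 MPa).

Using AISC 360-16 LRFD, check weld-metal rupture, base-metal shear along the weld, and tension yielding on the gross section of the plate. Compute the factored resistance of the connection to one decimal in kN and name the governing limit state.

213.6 kN (gross-section yield governs)

Weld metal: throat = 0.707×10 = 7.07 mm, L = 2×199 = 398 mm. φR_n = 0.75 × 0.6 × 490 × 7.07 × 398 = 620.5 kN.
Base metal shear (8 mm plate): yield φR_n = 1.0×0.6×345×8×398 = 659.1 kN; rupture φR_n = 0.75×0.6×450×8×398 = 644.8 kN; take 644.8 kN (rupture).
Tension yield (gross): A_g = 86×8 = 688 mm². φR_n = 0.90 × 345 × 688 = 213.6 kN.
Governing: min(620.5, 644.8, 213.6) = 213.6 kN → gross-section yield.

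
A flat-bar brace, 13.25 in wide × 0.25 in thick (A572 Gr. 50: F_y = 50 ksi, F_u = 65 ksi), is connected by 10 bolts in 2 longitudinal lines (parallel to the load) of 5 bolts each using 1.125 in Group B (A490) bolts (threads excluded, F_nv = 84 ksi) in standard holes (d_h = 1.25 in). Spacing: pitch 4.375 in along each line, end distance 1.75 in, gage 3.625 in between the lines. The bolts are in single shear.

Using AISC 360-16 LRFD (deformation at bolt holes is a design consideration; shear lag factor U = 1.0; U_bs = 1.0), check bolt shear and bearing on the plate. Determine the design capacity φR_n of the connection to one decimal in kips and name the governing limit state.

Bolt shear: A_b = π(1.125)²/4 = 0.99402 in². φR_n = 0.75 × 84 × 0.99402 × 10 × 1 = 626.2 kips.
Bearing (0.25 in plate, F_u = 65 ksi): end bolts L_c = 1.75 − 1.25/2 = 1.125, R_n = min(1.2×1.125×0.25×65, 2.4×1.125×0.25×65) = 21.938 kips/bolt; interior L_c = 4.375 − 1.25 = 3.125, R_n = 43.875 kips/bolt. φR_n = 0.75 × (2×21.938 + 8×43.875) = 296.2 kips.
Governing: min(626.2, 296.2) = 296.2 kips → bearing.

296.2 kips (bearing governs)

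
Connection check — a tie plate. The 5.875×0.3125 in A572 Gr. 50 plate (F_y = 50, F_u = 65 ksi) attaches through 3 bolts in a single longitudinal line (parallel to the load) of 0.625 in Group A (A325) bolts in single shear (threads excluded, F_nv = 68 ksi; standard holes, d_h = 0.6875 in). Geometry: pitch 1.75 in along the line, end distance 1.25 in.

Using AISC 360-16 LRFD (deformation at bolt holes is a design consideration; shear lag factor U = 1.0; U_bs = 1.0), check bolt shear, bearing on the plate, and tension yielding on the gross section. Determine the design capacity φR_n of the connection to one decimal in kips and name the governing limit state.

46.9 kips (bolt shear governs)

Bolt shear: A_b = π(0.625)²/4 = 0.3068 in². φR_n = 0.75 × 68 × 0.3068 × 3 × 1 = 46.9 kips.
Bearing (0.3125 in plate, F_u = 65 ksi): end bolts L_c = 1.25 − 0.6875/2 = 0.90625, R_n = min(1.2×0.90625×0.3125×65, 2.4×0.625×0.3125×65) = 22.09 kips/bolt; interior L_c = 1.75 − 0.6875 = 1.0625, R_n = 25.898 kips/bolt. φR_n = 0.75 × (1×22.09 + 2×25.898) = 55.4 kips.
Tension yield (gross): A_g = 5.875×0.3125 = 1.8359 in². φR_n = 0.90 × 50 × 1.8359 = 82.6 kips.
Governing: min(46.9, 55.4, 82.6) = 46.9 kips → bolt shear.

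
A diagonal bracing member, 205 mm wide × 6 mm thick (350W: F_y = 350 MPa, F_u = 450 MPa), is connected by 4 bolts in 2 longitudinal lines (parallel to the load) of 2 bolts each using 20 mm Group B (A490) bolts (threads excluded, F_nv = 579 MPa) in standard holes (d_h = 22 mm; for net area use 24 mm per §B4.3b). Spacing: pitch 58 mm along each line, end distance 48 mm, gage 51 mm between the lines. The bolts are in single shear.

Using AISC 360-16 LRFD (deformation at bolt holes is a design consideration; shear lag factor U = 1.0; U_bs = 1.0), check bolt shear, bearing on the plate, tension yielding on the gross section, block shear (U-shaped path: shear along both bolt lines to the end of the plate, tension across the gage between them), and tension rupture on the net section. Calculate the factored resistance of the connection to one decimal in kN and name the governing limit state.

224.8 kN (block shear governs)

Bolt shear: A_b = π(20)²/4 = 314.16 mm². φR_n = 0.75 × 579 × 314.16 × 4 × 1 = 545.7 kN.
Bearing (6 mm plate, F_u = 450 MPa): end bolts L_c = 48 − 22/2 = 37, R_n = min(1.2×37×6×450, 2.4×20×6×450) = 119.88 kN/bolt; interior L_c = 58 − 22 = 36, R_n = 116.64 kN/bolt. φR_n = 0.75 × (2×119.88 + 2×116.64) = 354.8 kN.
Tension yield (gross): A_g = 205×6 = 1230 mm². φR_n = 0.90 × 350 × 1230 = 387.5 kN.
Block shear: shear path 2×[48+1×58] = 2×106 mm, A_gv = 1272, A_nv = 2×(106 − 1.5×24)×6 = 840 mm²; tension across gage: (51 − 1×24)×6 = 162 mm². R_n = min(0.6×450×840, 0.6×350×1272) + 1.0×450×162 = min(226.8, 267.12) + 72.9 = 299.7 kN. φR_n = 0.75 × 299.7 = 224.8 kN.
Tension rupture (net): A_n = (205 − 2×24)×6 = 942 mm² (U = 1.0, A_e = A_n). φR_n = 0.75 × 450 × 942 = 317.9 kN.
Governing: min(545.7, 354.8, 387.5, 224.8, 317.9) = 224.8 kN → block shear.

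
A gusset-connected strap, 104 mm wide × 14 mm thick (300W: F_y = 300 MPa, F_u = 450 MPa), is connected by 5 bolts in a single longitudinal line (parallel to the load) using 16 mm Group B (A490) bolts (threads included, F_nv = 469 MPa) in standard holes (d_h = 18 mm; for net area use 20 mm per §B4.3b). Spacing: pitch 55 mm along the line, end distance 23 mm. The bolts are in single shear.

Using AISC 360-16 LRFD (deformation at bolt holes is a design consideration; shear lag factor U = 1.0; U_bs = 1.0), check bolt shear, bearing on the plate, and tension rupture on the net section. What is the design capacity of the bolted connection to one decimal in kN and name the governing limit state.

353.6 kN (bolt shear governs)

Bolt shear: A_b = π(16)²/4 = 201.06 mm². φR_n = 0.75 × 469 × 201.06 × 5 × 1 = 353.6 kN.
Bearing (14 mm plate, F_u = 450 MPa): end bolts L_c = 23 − 18/2 = 14, R_n = min(1.2×14×14×450, 2.4×16×14×450) = 105.84 kN/bolt; interior L_c = 55 − 18 = 37, R_n = 241.92 kN/bolt. φR_n = 0.75 × (1×105.84 + 4×241.92) = 805.1 kN.
Tension rupture (net): A_n = (104 − 1×20)×14 = 1176 mm² (U = 1.0, A_e = A_n). φR_n = 0.75 × 450 × 1176 = 396.9 kN.
Governing: min(353.6, 805.1, 396.9) = 353.6 kN → bolt shear.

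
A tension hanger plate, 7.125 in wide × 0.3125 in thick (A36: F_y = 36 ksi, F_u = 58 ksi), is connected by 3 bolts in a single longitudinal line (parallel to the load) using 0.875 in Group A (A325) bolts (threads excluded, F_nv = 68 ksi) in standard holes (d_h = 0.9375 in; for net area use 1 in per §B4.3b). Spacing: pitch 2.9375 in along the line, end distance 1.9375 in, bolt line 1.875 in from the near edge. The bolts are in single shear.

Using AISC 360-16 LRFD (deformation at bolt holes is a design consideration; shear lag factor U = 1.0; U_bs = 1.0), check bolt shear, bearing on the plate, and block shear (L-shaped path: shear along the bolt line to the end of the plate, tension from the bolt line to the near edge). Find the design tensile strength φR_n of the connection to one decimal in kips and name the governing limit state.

Bolt shear: A_b = π(0.875)²/4 = 0.60132 in². φR_n = 0.75 × 68 × 0.60132 × 3 × 1 = 92.0 kips.
Bearing (0.3125 in plate, F_u = 58 ksi): end bolts L_c = 1.9375 − 0.9375/2 = 1.46875, R_n = min(1.2×1.46875×0.3125×58, 2.4×0.875×0.3125×58) = 31.945 kips/bolt; interior L_c = 2.9375 − 0.9375 = 2, R_n = 38.063 kips/bolt. φR_n = 0.75 × (1×31.945 + 2×38.063) = 81.1 kips.
Block shear: shear path 1×[1.9375+2×2.9375] = 1×7.8125 in, A_gv = 2.4414, A_nv = 1×(7.8125 − 2.5×1)×0.3125 = 1.6602 in²; tension to near edge: (1.875 − 0.5×1)×0.3125 = 0.42969 in². R_n = min(0.6×58×1.6602, 0.6×36×2.4414) + 1.0×58×0.42969 = min(57.775, 52.734) + 24.922 = 77.656 kips. φR_n = 0.75 × 77.656 = 58.2 kips.
Governing: min(92.0, 81.1, 58.2) = 58.2 kips → block shear.

58.2 kips (block shear governs)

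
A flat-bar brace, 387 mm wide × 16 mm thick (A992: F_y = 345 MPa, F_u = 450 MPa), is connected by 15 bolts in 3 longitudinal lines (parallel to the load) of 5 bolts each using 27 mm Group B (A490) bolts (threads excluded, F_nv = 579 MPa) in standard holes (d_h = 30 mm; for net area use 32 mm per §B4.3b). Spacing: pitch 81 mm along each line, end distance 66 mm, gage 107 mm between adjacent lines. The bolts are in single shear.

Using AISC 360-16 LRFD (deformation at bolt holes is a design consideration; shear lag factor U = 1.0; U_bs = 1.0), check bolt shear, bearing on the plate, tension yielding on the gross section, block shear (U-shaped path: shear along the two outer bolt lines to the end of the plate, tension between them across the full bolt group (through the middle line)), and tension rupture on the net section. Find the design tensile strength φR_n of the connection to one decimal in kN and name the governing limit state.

Bolt shear: A_b = π(27)²/4 = 572.56 mm². φR_n = 0.75 × 579 × 572.56 × 15 × 1 = 3729.5 kN.
Bearing (16 mm plate, F_u = 450 MPa): end bolts L_c = 66 − 30/2 = 51, R_n = min(1.2×51×16×450, 2.4×27×16×450) = 440.64 kN/bolt; interior L_c = 81 − 30 = 51, R_n = 440.64 kN/bolt. φR_n = 0.75 × (3×440.64 + 12×440.64) = 4957.2 kN.
Tension yield (gross): A_g = 387×16 = 6192 mm². φR_n = 0.90 × 345 × 6192 = 1922.6 kN.
Block shear: shear path 2×[66+4×81] = 2×390 mm, A_gv = 12480, A_nv = 2×(390 − 4.5×32)×16 = 7872 mm²; tension across gage: (214 − 2×32)×16 = 2400 mm². R_n = min(0.6×450×7872, 0.6×345×12480) + 1.0×450×2400 = min(2125.4, 2583.4) + 1080 = 3205.4 kN. φR_n = 0.75 × 3205.4 = 2404.1 kN.
Tension rupture (net): A_n = (387 − 3×32)×16 = 4656 mm² (U = 1.0, A_e = A_n). φR_n = 0.75 × 450 × 4656 = 1571.4 kN.
Governing: min(3729.5, 4957.2, 1922.6, 2404.1, 1571.4) = 1571.4 kN → net-section rupture.

1571.4 kN (net-section rupture governs)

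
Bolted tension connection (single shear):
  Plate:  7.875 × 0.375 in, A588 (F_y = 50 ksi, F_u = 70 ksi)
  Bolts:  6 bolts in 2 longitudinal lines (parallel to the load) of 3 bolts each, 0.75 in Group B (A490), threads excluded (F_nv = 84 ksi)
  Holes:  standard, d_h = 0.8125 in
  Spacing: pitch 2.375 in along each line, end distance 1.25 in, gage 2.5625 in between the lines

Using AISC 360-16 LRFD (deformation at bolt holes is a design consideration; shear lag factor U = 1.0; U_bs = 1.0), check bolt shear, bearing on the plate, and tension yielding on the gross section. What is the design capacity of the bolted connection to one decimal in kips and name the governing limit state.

Bolt shear: A_b = π(0.75)²/4 = 0.44179 in². φR_n = 0.75 × 84 × 0.44179 × 6 × 1 = 167.0 kips.
Bearing (0.375 in plate, F_u = 70 ksi): end bolts L_c = 1.25 − 0.8125/2 = 0.84375, R_n = min(1.2×0.84375×0.375×70, 2.4×0.75×0.375×70) = 26.578 kips/bolt; interior L_c = 2.375 − 0.8125 = 1.5625, R_n = 47.25 kips/bolt. φR_n = 0.75 × (2×26.578 + 4×47.25) = 181.6 kips.
Tension yield (gross): A_g = 7.875×0.375 = 2.9531 in². φR_n = 0.90 × 50 × 2.9531 = 132.9 kips.
Governing: min(167.0, 181.6, 132.9) = 132.9 kips → gross-section yield.

132.9 kips (gross-section yield governs)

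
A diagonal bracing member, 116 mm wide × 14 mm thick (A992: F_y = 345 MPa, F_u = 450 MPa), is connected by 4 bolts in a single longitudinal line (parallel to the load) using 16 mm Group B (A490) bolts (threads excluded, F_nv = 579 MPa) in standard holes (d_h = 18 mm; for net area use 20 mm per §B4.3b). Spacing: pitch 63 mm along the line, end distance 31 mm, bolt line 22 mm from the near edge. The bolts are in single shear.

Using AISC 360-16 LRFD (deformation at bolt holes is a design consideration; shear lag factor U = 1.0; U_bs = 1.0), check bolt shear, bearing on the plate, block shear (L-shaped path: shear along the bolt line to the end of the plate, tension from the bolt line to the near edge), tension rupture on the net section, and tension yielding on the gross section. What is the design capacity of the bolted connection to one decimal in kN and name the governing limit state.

349.2 kN (bolt shear governs)

Bolt shear: A_b = π(16)²/4 = 201.06 mm². φR_n = 0.75 × 579 × 201.06 × 4 × 1 = 349.2 kN.
Bearing (14 mm plate, F_u = 450 MPa): end bolts L_c = 31 − 18/2 = 22, R_n = min(1.2×22×14×450, 2.4×16×14×450) = 166.32 kN/bolt; interior L_c = 63 − 18 = 45, R_n = 241.92 kN/bolt. φR_n = 0.75 × (1×166.32 + 3×241.92) = 669.1 kN.
Block shear: shear path 1×[31+3×63] = 1×220 mm, A_gv = 3080, A_nv = 1×(220 − 3.5×20)×14 = 2100 mm²; tension to near edge: (22 − 0.5×20)×14 = 168 mm². R_n = min(0.6×450×2100, 0.6×345×3080) + 1.0×450×168 = min(567, 637.56) + 75.6 = 642.6 kN. φR_n = 0.75 × 642.6 = 482.0 kN.
Tension rupture (net): A_n = (116 − 1×20)×14 = 1344 mm² (U = 1.0, A_e = A_n). φR_n = 0.75 × 450 × 1344 = 453.6 kN.
Tension yield (gross): A_g = 116×14 = 1624 mm². φR_n = 0.90 × 345 × 1624 = 504.3 kN.
Governing: min(349.2, 669.1, 482.0, 453.6, 504.3) = 349.2 kN → bolt shear.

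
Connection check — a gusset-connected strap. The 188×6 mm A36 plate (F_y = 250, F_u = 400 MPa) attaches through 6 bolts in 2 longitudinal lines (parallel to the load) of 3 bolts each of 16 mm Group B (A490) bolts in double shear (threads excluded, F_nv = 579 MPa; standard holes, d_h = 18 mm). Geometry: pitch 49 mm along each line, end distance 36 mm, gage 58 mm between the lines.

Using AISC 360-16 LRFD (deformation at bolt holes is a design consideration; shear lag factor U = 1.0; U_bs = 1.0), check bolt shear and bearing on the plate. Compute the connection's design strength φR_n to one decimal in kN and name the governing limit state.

384.5 kN (bearing governs)

Bolt shear: A_b = π(16)²/4 = 201.06 mm². φR_n = 0.75 × 579 × 201.06 × 6 × 2 = 1047.7 kN.
Bearing (6 mm plate, F_u = 400 MPa): end bolts L_c = 36 − 18/2 = 27, R_n = min(1.2×27×6×400, 2.4×16×6×400) = 77.76 kN/bolt; interior L_c = 49 − 18 = 31, R_n = 89.28 kN/bolt. φR_n = 0.75 × (2×77.76 + 4×89.28) = 384.5 kN.
Governing: min(1047.7, 384.5) = 384.5 kN → bearing.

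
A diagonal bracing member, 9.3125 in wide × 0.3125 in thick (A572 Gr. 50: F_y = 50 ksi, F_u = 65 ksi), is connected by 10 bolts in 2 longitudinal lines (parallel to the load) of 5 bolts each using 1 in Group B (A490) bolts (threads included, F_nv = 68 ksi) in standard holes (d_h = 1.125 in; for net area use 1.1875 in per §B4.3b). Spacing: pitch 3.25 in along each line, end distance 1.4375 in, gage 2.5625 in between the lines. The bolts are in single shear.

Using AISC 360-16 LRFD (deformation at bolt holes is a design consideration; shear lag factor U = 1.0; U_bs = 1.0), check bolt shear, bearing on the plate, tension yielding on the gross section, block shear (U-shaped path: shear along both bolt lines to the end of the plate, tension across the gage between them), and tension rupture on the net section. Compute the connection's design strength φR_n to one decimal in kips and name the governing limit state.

105.7 kips (net-section rupture governs)

Bolt shear: A_b = π(1)²/4 = 0.7854 in². φR_n = 0.75 × 68 × 0.7854 × 10 × 1 = 400.6 kips.
Bearing (0.3125 in plate, F_u = 65 ksi): end bolts L_c = 1.4375 − 1.125/2 = 0.875, R_n = min(1.2×0.875×0.3125×65, 2.4×1×0.3125×65) = 21.328 kips/bolt; interior L_c = 3.25 − 1.125 = 2.125, R_n = 48.75 kips/bolt. φR_n = 0.75 × (2×21.328 + 8×48.75) = 324.5 kips.
Tension yield (gross): A_g = 9.3125×0.3125 = 2.9102 in². φR_n = 0.90 × 50 × 2.9102 = 131.0 kips.
Block shear: shear path 2×[1.4375+4×3.25] = 2×14.4375 in, A_gv = 9.0234, A_nv = 2×(14.4375 − 4.5×1.1875)×0.3125 = 5.6836 in²; tension across gage: (2.5625 − 1×1.1875)×0.3125 = 0.42969 in². R_n = min(0.6×65×5.6836, 0.6×50×9.0234) + 1.0×65×0.42969 = min(221.66, 270.7) + 27.93 = 249.59 kips. φR_n = 0.75 × 249.59 = 187.2 kips.
Tension rupture (net): A_n = (9.3125 − 2×1.1875)×0.3125 = 2.168 in² (U = 1.0, A_e = A_n). φR_n = 0.75 × 65 × 2.168 = 105.7 kips.
Governing: min(400.6, 324.5, 131.0, 187.2, 105.7) = 105.7 kips → net-section rupture.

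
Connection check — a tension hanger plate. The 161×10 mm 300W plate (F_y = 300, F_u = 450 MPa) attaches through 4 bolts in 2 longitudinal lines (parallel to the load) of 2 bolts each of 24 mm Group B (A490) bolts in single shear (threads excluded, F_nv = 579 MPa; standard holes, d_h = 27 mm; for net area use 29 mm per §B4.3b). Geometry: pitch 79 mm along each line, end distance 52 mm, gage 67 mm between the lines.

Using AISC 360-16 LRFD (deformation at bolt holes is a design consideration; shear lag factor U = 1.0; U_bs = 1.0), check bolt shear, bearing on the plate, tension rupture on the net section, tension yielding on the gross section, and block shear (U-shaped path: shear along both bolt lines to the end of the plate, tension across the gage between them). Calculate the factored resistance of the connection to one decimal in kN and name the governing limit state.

347.6 kN (net-section rupture governs)

Bolt shear: A_b = π(24)²/4 = 452.39 mm². φR_n = 0.75 × 579 × 452.39 × 4 × 1 = 785.8 kN.
Bearing (10 mm plate, F_u = 450 MPa): end bolts L_c = 52 − 27/2 = 38.5, R_n = min(1.2×38.5×10×450, 2.4×24×10×450) = 207.9 kN/bolt; interior L_c = 79 − 27 = 52, R_n = 259.2 kN/bolt. φR_n = 0.75 × (2×207.9 + 2×259.2) = 700.7 kN.
Tension rupture (net): A_n = (161 − 2×29)×10 = 1030 mm² (U = 1.0, A_e = A_n). φR_n = 0.75 × 450 × 1030 = 347.6 kN.
Tension yield (gross): A_g = 161×10 = 1610 mm². φR_n = 0.90 × 300 × 1610 = 434.7 kN.
Block shear: shear path 2×[52+1×79] = 2×131 mm, A_gv = 2620, A_nv = 2×(131 − 1.5×29)×10 = 1750 mm²; tension across gage: (67 − 1×29)×10 = 380 mm². R_n = min(0.6×450×1750, 0.6×300×2620) + 1.0×450×380 = min(472.5, 471.6) + 171 = 642.6 kN. φR_n = 0.75 × 642.6 = 482.0 kN.
Governing: min(785.8, 700.7, 347.6, 434.7, 482.0) = 347.6 kN → net-section rupture.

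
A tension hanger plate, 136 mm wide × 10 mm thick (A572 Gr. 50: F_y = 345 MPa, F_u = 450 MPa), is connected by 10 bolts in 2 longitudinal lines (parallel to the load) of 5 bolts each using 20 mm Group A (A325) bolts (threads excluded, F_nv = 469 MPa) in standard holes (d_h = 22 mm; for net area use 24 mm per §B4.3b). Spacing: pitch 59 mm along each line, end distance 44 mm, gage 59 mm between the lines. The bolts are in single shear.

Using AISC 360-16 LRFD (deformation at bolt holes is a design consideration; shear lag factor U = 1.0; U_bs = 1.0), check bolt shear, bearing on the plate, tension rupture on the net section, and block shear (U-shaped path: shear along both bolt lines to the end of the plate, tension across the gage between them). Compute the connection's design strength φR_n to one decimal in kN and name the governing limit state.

Bolt shear: A_b = π(20)²/4 = 314.16 mm². φR_n = 0.75 × 469 × 314.16 × 10 × 1 = 1105.1 kN.
Bearing (10 mm plate, F_u = 450 MPa): end bolts L_c = 44 − 22/2 = 33, R_n = min(1.2×33×10×450, 2.4×20×10×450) = 178.2 kN/bolt; interior L_c = 59 − 22 = 37, R_n = 199.8 kN/bolt. φR_n = 0.75 × (2×178.2 + 8×199.8) = 1466.1 kN.
Tension rupture (net): A_n = (136 − 2×24)×10 = 880 mm² (U = 1.0, A_e = A_n). φR_n = 0.75 × 450 × 880 = 297.0 kN.
Block shear: shear path 2×[44+4×59] = 2×280 mm, A_gv = 5600, A_nv = 2×(280 − 4.5×24)×10 = 3440 mm²; tension across gage: (59 − 1×24)×10 = 350 mm². R_n = min(0.6×450×3440, 0.6×345×5600) + 1.0×450×350 = min(928.8, 1159.2) + 157.5 = 1086.3 kN. φR_n = 0.75 × 1086.3 = 814.7 kN.
Governing: min(1105.1, 1466.1, 297.0, 814.7) = 297.0 kN → net-section rupture.

297.0 kN (net-section rupture governs)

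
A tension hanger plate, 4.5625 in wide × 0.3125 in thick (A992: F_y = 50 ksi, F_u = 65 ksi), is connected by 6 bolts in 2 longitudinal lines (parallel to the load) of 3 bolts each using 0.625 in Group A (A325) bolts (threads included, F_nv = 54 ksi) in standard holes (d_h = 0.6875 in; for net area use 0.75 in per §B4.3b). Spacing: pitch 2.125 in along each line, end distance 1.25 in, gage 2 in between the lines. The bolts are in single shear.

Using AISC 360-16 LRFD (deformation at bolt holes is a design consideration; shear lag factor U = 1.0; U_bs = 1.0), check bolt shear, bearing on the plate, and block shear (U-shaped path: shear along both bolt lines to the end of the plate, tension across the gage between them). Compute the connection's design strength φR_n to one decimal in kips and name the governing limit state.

Bolt shear: A_b = π(0.625)²/4 = 0.3068 in². φR_n = 0.75 × 54 × 0.3068 × 6 × 1 = 74.6 kips.
Bearing (0.3125 in plate, F_u = 65 ksi): end bolts L_c = 1.25 − 0.6875/2 = 0.90625, R_n = min(1.2×0.90625×0.3125×65, 2.4×0.625×0.3125×65) = 22.09 kips/bolt; interior L_c = 2.125 − 0.6875 = 1.4375, R_n = 30.469 kips/bolt. φR_n = 0.75 × (2×22.09 + 4×30.469) = 124.5 kips.
Block shear: shear path 2×[1.25+2×2.125] = 2×5.5 in, A_gv = 3.4375, A_nv = 2×(5.5 − 2.5×0.75)×0.3125 = 2.2656 in²; tension across gage: (2 − 1×0.75)×0.3125 = 0.39063 in². R_n = min(0.6×65×2.2656, 0.6×50×3.4375) + 1.0×65×0.39063 = min(88.358, 103.13) + 25.391 = 113.75 kips. φR_n = 0.75 × 113.75 = 85.3 kips.
Governing: min(74.6, 124.5, 85.3) = 74.6 kips → bolt shear.

74.6 kips (bolt shear governs)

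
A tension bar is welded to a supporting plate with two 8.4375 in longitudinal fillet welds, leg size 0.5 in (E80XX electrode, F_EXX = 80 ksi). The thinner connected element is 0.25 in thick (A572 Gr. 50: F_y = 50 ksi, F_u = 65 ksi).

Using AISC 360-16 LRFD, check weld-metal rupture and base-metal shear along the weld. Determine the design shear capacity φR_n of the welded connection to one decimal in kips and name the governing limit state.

123.4 kips (base-metal shear governs)

Weld metal: throat = 0.707×0.5 = 0.3535 in, L = 2×8.4375 = 16.875 in. φR_n = 0.75 × 0.6 × 80 × 0.3535 × 16.875 = 214.8 kips.
Base metal shear (0.25 in plate): yield φR_n = 1.0×0.6×50×0.25×16.875 = 126.6 kips; rupture φR_n = 0.75×0.6×65×0.25×16.875 = 123.4 kips; take 123.4 kips (rupture).
Governing: min(214.8, 123.4) = 123.4 kips → base-metal shear.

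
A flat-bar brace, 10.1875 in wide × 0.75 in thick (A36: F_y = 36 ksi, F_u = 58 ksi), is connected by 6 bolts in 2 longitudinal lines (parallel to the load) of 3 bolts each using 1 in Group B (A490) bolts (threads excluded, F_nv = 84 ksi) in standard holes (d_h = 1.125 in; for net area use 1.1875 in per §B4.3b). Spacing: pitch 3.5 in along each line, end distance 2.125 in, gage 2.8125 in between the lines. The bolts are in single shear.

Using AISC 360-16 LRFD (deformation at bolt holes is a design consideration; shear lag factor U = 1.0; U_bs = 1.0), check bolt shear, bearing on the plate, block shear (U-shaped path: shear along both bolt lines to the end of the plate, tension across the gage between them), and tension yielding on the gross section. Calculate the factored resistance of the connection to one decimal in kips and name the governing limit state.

Bolt shear: A_b = π(1)²/4 = 0.7854 in². φR_n = 0.75 × 84 × 0.7854 × 6 × 1 = 296.9 kips.
Bearing (0.75 in plate, F_u = 58 ksi): end bolts L_c = 2.125 − 1.125/2 = 1.5625, R_n = min(1.2×1.5625×0.75×58, 2.4×1×0.75×58) = 81.563 kips/bolt; interior L_c = 3.5 − 1.125 = 2.375, R_n = 104.4 kips/bolt. φR_n = 0.75 × (2×81.563 + 4×104.4) = 435.5 kips.
Block shear: shear path 2×[2.125+2×3.5] = 2×9.125 in, A_gv = 13.688, A_nv = 2×(9.125 − 2.5×1.1875)×0.75 = 9.2344 in²; tension across gage: (2.8125 − 1×1.1875)×0.75 = 1.2188 in². R_n = min(0.6×58×9.2344, 0.6×36×13.688) + 1.0×58×1.2188 = min(321.36, 295.66) + 70.69 = 366.35 kips. φR_n = 0.75 × 366.35 = 274.8 kips.
Tension yield (gross): A_g = 10.1875×0.75 = 7.6406 in². φR_n = 0.90 × 36 × 7.6406 = 247.6 kips.
Governing: min(296.9, 435.5, 274.8, 247.6) = 247.6 kips → gross-section yield.

247.6 kips (gross-section yield governs)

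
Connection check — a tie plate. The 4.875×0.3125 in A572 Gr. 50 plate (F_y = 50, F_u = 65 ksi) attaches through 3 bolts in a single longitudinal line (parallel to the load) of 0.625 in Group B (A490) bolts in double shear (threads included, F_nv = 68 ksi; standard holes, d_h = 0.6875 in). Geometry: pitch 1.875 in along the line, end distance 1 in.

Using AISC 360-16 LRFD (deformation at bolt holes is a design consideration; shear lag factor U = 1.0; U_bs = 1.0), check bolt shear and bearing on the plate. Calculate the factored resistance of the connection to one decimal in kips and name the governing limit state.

55.4 kips (bearing governs)

Bolt shear: A_b = π(0.625)²/4 = 0.3068 in². φR_n = 0.75 × 68 × 0.3068 × 3 × 2 = 93.9 kips.
Bearing (0.3125 in plate, F_u = 65 ksi): end bolts L_c = 1 − 0.6875/2 = 0.65625, R_n = min(1.2×0.65625×0.3125×65, 2.4×0.625×0.3125×65) = 15.996 kips/bolt; interior L_c = 1.875 − 0.6875 = 1.1875, R_n = 28.945 kips/bolt. φR_n = 0.75 × (1×15.996 + 2×28.945) = 55.4 kips.
Governing: min(93.9, 55.4) = 55.4 kips → bearing.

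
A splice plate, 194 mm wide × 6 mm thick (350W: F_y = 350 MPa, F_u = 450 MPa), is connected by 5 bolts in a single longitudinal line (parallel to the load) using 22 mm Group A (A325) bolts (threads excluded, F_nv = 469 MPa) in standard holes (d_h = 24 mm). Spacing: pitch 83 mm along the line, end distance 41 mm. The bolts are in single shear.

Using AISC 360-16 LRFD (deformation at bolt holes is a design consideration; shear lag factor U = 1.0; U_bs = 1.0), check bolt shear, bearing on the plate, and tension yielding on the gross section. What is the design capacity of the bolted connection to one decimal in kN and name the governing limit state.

Bolt shear: A_b = π(22)²/4 = 380.13 mm². φR_n = 0.75 × 469 × 380.13 × 5 × 1 = 668.6 kN.
Bearing (6 mm plate, F_u = 450 MPa): end bolts L_c = 41 − 24/2 = 29, R_n = min(1.2×29×6×450, 2.4×22×6×450) = 93.96 kN/bolt; interior L_c = 83 − 24 = 59, R_n = 142.56 kN/bolt. φR_n = 0.75 × (1×93.96 + 4×142.56) = 498.2 kN.
Tension yield (gross): A_g = 194×6 = 1164 mm². φR_n = 0.90 × 350 × 1164 = 366.7 kN.
Governing: min(668.6, 498.2, 366.7) = 366.7 kN → gross-section yield.

366.7 kN (gross-section yield governs)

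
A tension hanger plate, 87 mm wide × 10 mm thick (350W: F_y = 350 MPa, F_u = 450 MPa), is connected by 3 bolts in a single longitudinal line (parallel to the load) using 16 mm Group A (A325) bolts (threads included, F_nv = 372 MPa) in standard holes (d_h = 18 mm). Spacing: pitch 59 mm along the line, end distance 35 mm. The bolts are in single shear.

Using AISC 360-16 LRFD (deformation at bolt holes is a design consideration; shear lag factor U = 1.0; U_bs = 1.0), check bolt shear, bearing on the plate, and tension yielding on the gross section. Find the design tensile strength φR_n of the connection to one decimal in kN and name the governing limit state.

Bolt shear: A_b = π(16)²/4 = 201.06 mm². φR_n = 0.75 × 372 × 201.06 × 3 × 1 = 168.3 kN.
Bearing (10 mm plate, F_u = 450 MPa): end bolts L_c = 35 − 18/2 = 26, R_n = min(1.2×26×10×450, 2.4×16×10×450) = 140.4 kN/bolt; interior L_c = 59 − 18 = 41, R_n = 172.8 kN/bolt. φR_n = 0.75 × (1×140.4 + 2×172.8) = 364.5 kN.
Tension yield (gross): A_g = 87×10 = 870 mm². φR_n = 0.90 × 350 × 870 = 274.1 kN.
Governing: min(168.3, 364.5, 274.1) = 168.3 kN → bolt shear.

168.3 kN (bolt shear governs)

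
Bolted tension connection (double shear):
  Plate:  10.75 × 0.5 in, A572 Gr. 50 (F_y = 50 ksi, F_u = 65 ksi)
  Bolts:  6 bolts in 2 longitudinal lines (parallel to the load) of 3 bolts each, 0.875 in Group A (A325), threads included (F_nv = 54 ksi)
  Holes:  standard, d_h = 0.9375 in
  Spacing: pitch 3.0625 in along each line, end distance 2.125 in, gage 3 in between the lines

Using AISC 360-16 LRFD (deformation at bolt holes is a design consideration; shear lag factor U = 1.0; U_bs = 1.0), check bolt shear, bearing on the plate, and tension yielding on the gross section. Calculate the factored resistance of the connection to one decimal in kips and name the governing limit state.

Bolt shear: A_b = π(0.875)²/4 = 0.60132 in². φR_n = 0.75 × 54 × 0.60132 × 6 × 2 = 292.2 kips.
Bearing (0.5 in plate, F_u = 65 ksi): end bolts L_c = 2.125 − 0.9375/2 = 1.65625, R_n = min(1.2×1.65625×0.5×65, 2.4×0.875×0.5×65) = 64.594 kips/bolt; interior L_c = 3.0625 − 0.9375 = 2.125, R_n = 68.25 kips/bolt. φR_n = 0.75 × (2×64.594 + 4×68.25) = 301.6 kips.
Tension yield (gross): A_g = 10.75×0.5 = 5.375 in². φR_n = 0.90 × 50 × 5.375 = 241.9 kips.
Governing: min(292.2, 301.6, 241.9) = 241.9 kips → gross-section yield.

241.9 kips (gross-section yield governs)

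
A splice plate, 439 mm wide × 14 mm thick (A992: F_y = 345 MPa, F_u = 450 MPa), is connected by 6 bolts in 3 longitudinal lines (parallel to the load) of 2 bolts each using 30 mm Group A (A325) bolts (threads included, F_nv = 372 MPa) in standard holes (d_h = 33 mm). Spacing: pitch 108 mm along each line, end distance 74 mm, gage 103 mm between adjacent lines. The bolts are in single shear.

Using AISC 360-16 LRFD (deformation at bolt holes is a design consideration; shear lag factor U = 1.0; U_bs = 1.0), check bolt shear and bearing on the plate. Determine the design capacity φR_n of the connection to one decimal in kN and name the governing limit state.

Bolt shear: A_b = π(30)²/4 = 706.86 mm². φR_n = 0.75 × 372 × 706.86 × 6 × 1 = 1183.3 kN.
Bearing (14 mm plate, F_u = 450 MPa): end bolts L_c = 74 − 33/2 = 57.5, R_n = min(1.2×57.5×14×450, 2.4×30×14×450) = 434.7 kN/bolt; interior L_c = 108 − 33 = 75, R_n = 453.6 kN/bolt. φR_n = 0.75 × (3×434.7 + 3×453.6) = 1998.7 kN.
Governing: min(1183.3, 1998.7) = 1183.3 kN → bolt shear.

1183.3 kN (bolt shear governs)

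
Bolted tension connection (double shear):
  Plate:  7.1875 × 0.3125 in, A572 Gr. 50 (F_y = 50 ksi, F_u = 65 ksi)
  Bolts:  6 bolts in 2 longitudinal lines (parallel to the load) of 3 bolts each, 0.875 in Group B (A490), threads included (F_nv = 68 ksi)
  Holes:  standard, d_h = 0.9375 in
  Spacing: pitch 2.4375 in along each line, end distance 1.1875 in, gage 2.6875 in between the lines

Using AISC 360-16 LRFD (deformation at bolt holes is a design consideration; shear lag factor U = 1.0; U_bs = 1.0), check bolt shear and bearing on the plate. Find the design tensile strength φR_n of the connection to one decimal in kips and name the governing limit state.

Bolt shear: A_b = π(0.875)²/4 = 0.60132 in². φR_n = 0.75 × 68 × 0.60132 × 6 × 2 = 368.0 kips.
Bearing (0.3125 in plate, F_u = 65 ksi): end bolts L_c = 1.1875 − 0.9375/2 = 0.71875, R_n = min(1.2×0.71875×0.3125×65, 2.4×0.875×0.3125×65) = 17.52 kips/bolt; interior L_c = 2.4375 − 0.9375 = 1.5, R_n = 36.563 kips/bolt. φR_n = 0.75 × (2×17.52 + 4×36.563) = 136.0 kips.
Governing: min(368.0, 136.0) = 136.0 kips → bearing.

136.0 kips (bearing governs)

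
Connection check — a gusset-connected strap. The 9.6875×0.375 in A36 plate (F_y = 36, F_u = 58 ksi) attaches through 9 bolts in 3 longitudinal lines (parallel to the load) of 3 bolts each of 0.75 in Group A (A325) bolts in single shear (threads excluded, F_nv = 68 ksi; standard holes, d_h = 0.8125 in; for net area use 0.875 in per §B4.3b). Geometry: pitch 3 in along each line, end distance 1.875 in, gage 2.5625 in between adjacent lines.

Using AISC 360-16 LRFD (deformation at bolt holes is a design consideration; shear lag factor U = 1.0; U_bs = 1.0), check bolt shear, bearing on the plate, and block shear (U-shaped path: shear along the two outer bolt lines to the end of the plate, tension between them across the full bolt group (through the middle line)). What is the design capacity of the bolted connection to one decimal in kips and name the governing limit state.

Bolt shear: A_b = π(0.75)²/4 = 0.44179 in². φR_n = 0.75 × 68 × 0.44179 × 9 × 1 = 202.8 kips.
Bearing (0.375 in plate, F_u = 58 ksi): end bolts L_c = 1.875 − 0.8125/2 = 1.46875, R_n = min(1.2×1.46875×0.375×58, 2.4×0.75×0.375×58) = 38.334 kips/bolt; interior L_c = 3 − 0.8125 = 2.1875, R_n = 39.15 kips/bolt. φR_n = 0.75 × (3×38.334 + 6×39.15) = 262.4 kips.
Block shear: shear path 2×[1.875+2×3] = 2×7.875 in, A_gv = 5.9063, A_nv = 2×(7.875 − 2.5×0.875)×0.375 = 4.2656 in²; tension across gage: (5.125 − 2×0.875)×0.375 = 1.2656 in². R_n = min(0.6×58×4.2656, 0.6×36×5.9063) + 1.0×58×1.2656 = min(148.44, 127.58) + 73.405 = 200.99 kips. φR_n = 0.75 × 200.99 = 150.7 kips.
Governing: min(202.8, 262.4, 150.7) = 150.7 kips → block shear.

150.7 kips (block shear governs)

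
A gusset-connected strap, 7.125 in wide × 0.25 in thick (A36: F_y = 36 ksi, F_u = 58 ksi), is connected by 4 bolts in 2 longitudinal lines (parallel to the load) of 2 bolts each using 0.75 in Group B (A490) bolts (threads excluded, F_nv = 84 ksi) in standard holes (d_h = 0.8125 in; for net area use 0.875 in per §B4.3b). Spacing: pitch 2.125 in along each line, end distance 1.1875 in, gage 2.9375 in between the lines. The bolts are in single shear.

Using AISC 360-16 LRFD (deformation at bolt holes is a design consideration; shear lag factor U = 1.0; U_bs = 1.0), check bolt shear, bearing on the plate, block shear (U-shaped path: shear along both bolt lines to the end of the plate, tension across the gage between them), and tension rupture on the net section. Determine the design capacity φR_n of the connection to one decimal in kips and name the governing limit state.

48.5 kips (block shear governs)

Bolt shear: A_b = π(0.75)²/4 = 0.44179 in². φR_n = 0.75 × 84 × 0.44179 × 4 × 1 = 111.3 kips.
Bearing (0.25 in plate, F_u = 58 ksi): end bolts L_c = 1.1875 − 0.8125/2 = 0.78125, R_n = min(1.2×0.78125×0.25×58, 2.4×0.75×0.25×58) = 13.594 kips/bolt; interior L_c = 2.125 − 0.8125 = 1.3125, R_n = 22.838 kips/bolt. φR_n = 0.75 × (2×13.594 + 2×22.838) = 54.6 kips.
Block shear: shear path 2×[1.1875+1×2.125] = 2×3.3125 in, A_gv = 1.6563, A_nv = 2×(3.3125 − 1.5×0.875)×0.25 = 1 in²; tension across gage: (2.9375 − 1×0.875)×0.25 = 0.51563 in². R_n = min(0.6×58×1, 0.6×36×1.6563) + 1.0×58×0.51563 = min(34.8, 35.776) + 29.907 = 64.707 kips. φR_n = 0.75 × 64.707 = 48.5 kips.
Tension rupture (net): A_n = (7.125 − 2×0.875)×0.25 = 1.3438 in² (U = 1.0, A_e = A_n). φR_n = 0.75 × 58 × 1.3438 = 58.5 kips.
Governing: min(111.3, 54.6, 48.5, 58.5) = 48.5 kips → block shear.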